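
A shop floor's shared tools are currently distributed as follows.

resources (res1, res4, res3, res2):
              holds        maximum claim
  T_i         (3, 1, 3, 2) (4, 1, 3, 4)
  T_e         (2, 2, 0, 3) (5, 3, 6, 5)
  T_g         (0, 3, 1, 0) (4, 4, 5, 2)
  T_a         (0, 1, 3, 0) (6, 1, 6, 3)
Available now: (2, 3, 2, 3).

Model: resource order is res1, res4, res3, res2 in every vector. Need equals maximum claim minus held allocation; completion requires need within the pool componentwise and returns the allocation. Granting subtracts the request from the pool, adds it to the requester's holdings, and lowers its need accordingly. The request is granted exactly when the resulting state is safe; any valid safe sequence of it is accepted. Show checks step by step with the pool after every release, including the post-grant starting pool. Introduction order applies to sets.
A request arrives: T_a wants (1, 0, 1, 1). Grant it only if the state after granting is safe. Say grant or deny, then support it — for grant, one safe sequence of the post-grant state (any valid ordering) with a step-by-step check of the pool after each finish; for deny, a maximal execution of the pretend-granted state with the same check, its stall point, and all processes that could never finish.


DENY — the pretend-granted state is unsafe.
Key observation: after T_i, T_g the pool peaks at (4, 7, 5, 4), and each blocked process is short somewhere: T_e on res3; T_a on res1.
On the post-grant state, T_i, T_g is a maximal run — nothing extends it. Check, step by step:
  pool = (1, 3, 1, 2)
  T_i: need (1, 0, 0, 2) fits (1, 3, 1, 2); releases (3, 1, 3, 2), pool now (4, 4, 4, 4)
  T_g: need (4, 1, 4, 2) fits (4, 4, 4, 4); releases (0, 3, 1, 0), pool now (4, 7, 5, 4)
  T_e still needs (3, 1, 6, 2) but only (4, 7, 5, 4) is free — short on res3
  T_a still needs (5, 0, 2, 2) but only (4, 7, 5, 4) is free — short on res1
Processes that could never finish after the grant: T_e and T_a.


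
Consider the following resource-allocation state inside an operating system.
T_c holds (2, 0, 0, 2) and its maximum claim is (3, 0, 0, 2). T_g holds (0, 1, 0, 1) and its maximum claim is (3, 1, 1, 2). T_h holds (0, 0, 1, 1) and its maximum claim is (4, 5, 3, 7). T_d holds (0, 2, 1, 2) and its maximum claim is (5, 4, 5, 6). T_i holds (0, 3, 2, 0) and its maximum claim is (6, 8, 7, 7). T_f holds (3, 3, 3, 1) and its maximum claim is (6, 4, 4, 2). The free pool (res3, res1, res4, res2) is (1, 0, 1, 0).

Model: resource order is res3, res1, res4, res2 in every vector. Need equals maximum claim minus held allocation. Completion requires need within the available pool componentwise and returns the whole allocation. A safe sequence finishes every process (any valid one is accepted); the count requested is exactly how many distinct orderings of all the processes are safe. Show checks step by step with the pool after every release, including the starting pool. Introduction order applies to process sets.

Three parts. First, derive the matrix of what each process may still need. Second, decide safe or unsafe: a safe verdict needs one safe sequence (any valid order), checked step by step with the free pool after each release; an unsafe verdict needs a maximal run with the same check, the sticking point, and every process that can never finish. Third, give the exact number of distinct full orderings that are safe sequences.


(1) Outstanding need per process (order res3, res1, res4, res2):
  T_c: (1, 0, 0, 0)
  T_g: (3, 0, 1, 1)
  T_h: (4, 5, 2, 6)
  T_d: (5, 2, 4, 4)
  T_i: (6, 5, 5, 7)
  T_f: (3, 1, 1, 1)
(2) The state is SAFE; one workable sequence: T_c, T_g, T_f, T_d, T_h, T_i.
Key observation: the order's first zero-slack moment is T_c ((1, 0, 0, 0) needed, (1, 0, 1, 0) free — a requested resource with nothing to spare).
Verifying each step:
  pool = (1, 0, 1, 0)
  T_c: need (1, 0, 0, 0) fits (1, 0, 1, 0); releases (2, 0, 0, 2), pool now (3, 0, 1, 2)
  T_g: need (3, 0, 1, 1) fits (3, 0, 1, 2); releases (0, 1, 0, 1), pool now (3, 1, 1, 3)
  T_f: need (3, 1, 1, 1) fits (3, 1, 1, 3); releases (3, 3, 3, 1), pool now (6, 4, 4, 4)
  T_d: need (5, 2, 4, 4) fits (6, 4, 4, 4); releases (0, 2, 1, 2), pool now (6, 6, 5, 6)
  T_h: need (4, 5, 2, 6) fits (6, 6, 5, 6); releases (0, 0, 1, 1), pool now (6, 6, 6, 7)
  T_i: need (6, 5, 5, 7) fits (6, 6, 6, 7); releases (0, 3, 2, 0), pool now (6, 9, 8, 7)
(3) Exactly 1 of the possible complete orderings is a safe sequence.


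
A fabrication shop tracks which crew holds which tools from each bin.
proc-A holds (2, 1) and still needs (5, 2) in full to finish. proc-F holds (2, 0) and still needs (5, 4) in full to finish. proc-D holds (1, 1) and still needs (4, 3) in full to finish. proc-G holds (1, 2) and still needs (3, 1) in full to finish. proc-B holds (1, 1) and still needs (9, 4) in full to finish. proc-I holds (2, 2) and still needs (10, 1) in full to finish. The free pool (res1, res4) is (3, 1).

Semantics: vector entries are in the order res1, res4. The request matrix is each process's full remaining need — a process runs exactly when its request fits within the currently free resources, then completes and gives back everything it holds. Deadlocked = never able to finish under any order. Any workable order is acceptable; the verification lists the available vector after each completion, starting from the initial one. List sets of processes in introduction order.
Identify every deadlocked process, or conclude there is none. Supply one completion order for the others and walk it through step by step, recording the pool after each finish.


Nothing here is deadlocked.
Key observation: no deadlock: proc-G fits now, and the freed resources carry the rest through.
The rest can finish in the order proc-G, proc-D, proc-A, proc-F, proc-B, proc-I. Step-by-step check:
  pool = (3, 1)
  proc-G: need (3, 1) fits (3, 1); releases (1, 2), pool now (4, 3)
  proc-D: need (4, 3) fits (4, 3); releases (1, 1), pool now (5, 4)
  proc-A: need (5, 2) fits (5, 4); releases (2, 1), pool now (7, 5)
  proc-F: need (5, 4) fits (7, 5); releases (2, 0), pool now (9, 5)
  proc-B: need (9, 4) fits (9, 5); releases (1, 1), pool now (10, 6)
  proc-I: need (10, 1) fits (10, 6); releases (2, 2), pool now (12, 8)


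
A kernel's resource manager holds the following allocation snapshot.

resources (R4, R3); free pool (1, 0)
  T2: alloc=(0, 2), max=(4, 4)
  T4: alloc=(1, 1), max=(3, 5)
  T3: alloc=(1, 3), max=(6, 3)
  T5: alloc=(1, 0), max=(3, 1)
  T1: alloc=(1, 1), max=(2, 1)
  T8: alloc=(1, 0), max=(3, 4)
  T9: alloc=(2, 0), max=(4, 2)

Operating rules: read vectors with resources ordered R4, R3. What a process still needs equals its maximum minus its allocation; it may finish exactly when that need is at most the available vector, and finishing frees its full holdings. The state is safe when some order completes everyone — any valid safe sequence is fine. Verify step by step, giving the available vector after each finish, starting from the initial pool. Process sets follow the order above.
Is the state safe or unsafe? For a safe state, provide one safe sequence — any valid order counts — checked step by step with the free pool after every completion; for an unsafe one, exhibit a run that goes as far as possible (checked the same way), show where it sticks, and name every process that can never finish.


The state is UNSAFE.
Key observation: after T1, T5 the pool peaks at (3, 1), and each blocked process is short somewhere: T2 on R4, R3; T4 on R3; T3 on R4; T8 on R3; T9 on R3.
Going as far as possible: T1, T5; after that, nothing fits. Step-by-step check:
  pool = (1, 0)
  run T1 (needs (1, 0), free (1, 0)); after release of (1, 1) the pool is (2, 1)
  run T5 (needs (2, 1), free (2, 1)); after release of (1, 0) the pool is (3, 1)
  T2 still needs (4, 2) but only (3, 1) is free — short on R4 and R3
  T4 still needs (2, 4) but only (3, 1) is free — short on R3
  T3 still needs (5, 0) but only (3, 1) is free — short on R4
  T8 still needs (2, 4) but only (3, 1) is free — short on R3
  T9 still needs (2, 2) but only (3, 1) is free — short on R3
Never able to finish: T2, T4, T3, T8 and T9.


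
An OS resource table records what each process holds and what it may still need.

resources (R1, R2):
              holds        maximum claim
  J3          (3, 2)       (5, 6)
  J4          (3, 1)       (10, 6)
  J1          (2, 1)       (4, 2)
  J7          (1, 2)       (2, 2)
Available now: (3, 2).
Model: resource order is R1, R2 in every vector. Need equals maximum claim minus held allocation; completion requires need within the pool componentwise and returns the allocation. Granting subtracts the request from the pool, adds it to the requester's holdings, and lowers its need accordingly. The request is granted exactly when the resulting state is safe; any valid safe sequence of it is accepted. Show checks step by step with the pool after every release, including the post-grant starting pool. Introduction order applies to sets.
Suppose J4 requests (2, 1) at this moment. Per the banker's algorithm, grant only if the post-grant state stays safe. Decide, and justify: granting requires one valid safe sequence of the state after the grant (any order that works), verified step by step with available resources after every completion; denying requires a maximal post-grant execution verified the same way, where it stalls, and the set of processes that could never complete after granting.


GRANT: granting preserves safety; a valid post-grant sequence is J7, J1, J3, J4.
Key observation: the grant leaves (1, 1) free — enough for J7, whose release restarts the cascade.
Step-by-step check of the post-grant state:
  pool = (1, 1)
  J7 needs (1, 0) <= (1, 1) -> finishes; pool += (1, 2) = (2, 3)
  J1 needs (2, 1) <= (2, 3) -> finishes; pool += (2, 1) = (4, 4)
  J3 needs (2, 4) <= (4, 4) -> finishes; pool += (3, 2) = (7, 6)
  J4 needs (5, 4) <= (7, 6) -> finishes; pool += (5, 2) = (12, 8)


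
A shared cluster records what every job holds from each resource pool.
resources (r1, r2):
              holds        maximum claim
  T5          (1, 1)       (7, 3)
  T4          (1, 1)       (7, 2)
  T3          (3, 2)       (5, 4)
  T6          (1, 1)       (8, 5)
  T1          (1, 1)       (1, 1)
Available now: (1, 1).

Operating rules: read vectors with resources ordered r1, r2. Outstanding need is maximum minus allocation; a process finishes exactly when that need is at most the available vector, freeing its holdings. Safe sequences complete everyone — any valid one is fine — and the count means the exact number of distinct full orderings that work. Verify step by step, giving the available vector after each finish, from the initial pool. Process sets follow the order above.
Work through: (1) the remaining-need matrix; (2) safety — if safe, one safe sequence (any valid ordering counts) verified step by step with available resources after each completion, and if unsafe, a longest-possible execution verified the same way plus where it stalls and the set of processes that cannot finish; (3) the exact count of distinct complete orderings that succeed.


(1) Need matrix, components ordered r1, r2:
  T5: (6, 2)
  T4: (6, 1)
  T3: (2, 2)
  T6: (7, 4)
  T1: (0, 0)
(2) The state is UNSAFE.
Key observation: r1 is the bottleneck — with T1, T3 done the pool holds (5, 4), short of every remaining need.
Going as far as possible: T1, T3; after that, nothing fits. Check, step by step:
  pool = (1, 1)
  T1: need (0, 0) fits (1, 1); releases (1, 1), pool now (2, 2)
  T3: need (2, 2) fits (2, 2); releases (3, 2), pool now (5, 4)
  T5 still needs (6, 2) but only (5, 4) is free — short on r1
  T4 still needs (6, 1) but only (5, 4) is free — short on r1
  T6 still needs (7, 4) but only (5, 4) is free — short on r1
Permanently blocked: T5, T4 and T6.
(3) Exactly 0 of the possible complete orderings are safe sequences.


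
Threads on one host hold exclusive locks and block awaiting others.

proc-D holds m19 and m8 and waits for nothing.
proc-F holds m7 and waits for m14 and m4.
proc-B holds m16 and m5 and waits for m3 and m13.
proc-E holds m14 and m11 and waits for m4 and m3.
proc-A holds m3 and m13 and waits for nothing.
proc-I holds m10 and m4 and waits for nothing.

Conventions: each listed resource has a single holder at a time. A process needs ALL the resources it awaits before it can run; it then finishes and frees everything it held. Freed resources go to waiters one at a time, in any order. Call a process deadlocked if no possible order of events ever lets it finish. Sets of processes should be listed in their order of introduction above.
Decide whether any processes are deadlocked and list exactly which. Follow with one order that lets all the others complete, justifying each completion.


Nothing here is deadlocked.
Key observation: the wait relation is loop-free; peeling off processes with no waits unwinds the whole state.
The rest can finish in the order proc-D, proc-A, proc-I, proc-E, proc-F, proc-B.
Verifying each step:
  proc-D: no waits; runs immediately, freeing m19 and m8
  proc-A: no waits; runs immediately, freeing m3 and m13
  proc-I: no waits; runs immediately, freeing m10 and m4
  run proc-E (all its waits — m4 and m3 — are resolved); releases m14 and m11
  run proc-F (all its waits — m14 and m4 — are resolved); releases m7
  run proc-B (all its waits — m3 and m13 — are resolved); releases m16 and m5


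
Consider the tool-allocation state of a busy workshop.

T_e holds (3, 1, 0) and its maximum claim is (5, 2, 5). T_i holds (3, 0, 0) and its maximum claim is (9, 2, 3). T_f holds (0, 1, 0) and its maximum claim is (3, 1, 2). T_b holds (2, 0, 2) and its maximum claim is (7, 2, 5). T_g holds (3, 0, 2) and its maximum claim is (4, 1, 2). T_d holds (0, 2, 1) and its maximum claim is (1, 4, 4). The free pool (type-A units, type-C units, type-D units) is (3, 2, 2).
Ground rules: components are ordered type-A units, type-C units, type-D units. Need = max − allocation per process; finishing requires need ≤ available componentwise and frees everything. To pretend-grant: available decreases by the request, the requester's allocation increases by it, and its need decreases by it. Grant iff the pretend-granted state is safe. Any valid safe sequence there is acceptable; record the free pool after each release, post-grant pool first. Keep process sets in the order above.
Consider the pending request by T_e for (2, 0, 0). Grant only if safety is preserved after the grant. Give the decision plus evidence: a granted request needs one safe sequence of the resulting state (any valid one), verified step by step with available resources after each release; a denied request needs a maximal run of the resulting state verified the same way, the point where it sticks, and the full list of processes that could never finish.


GRANT — the state after the grant stays safe, e.g. via T_g, T_d, T_f, T_e, T_i, T_b.
Key observation: even at the reduced pool (1, 2, 2), T_g fits immediately, so safety survives the grant.
Verifying the post-grant state step by step:
  pool = (1, 2, 2)
  T_g needs (1, 1, 0) <= (1, 2, 2) -> finishes; pool += (3, 0, 2) = (4, 2, 4)
  T_d needs (1, 2, 3) <= (4, 2, 4) -> finishes; pool += (0, 2, 1) = (4, 4, 5)
  T_f needs (3, 0, 2) <= (4, 4, 5) -> finishes; pool += (0, 1, 0) = (4, 5, 5)
  T_e needs (0, 1, 5) <= (4, 5, 5) -> finishes; pool += (5, 1, 0) = (9, 6, 5)
  T_i needs (6, 2, 3) <= (9, 6, 5) -> finishes; pool += (3, 0, 0) = (12, 6, 5)
  T_b needs (5, 2, 3) <= (12, 6, 5) -> finishes; pool += (2, 0, 2) = (14, 6, 7)


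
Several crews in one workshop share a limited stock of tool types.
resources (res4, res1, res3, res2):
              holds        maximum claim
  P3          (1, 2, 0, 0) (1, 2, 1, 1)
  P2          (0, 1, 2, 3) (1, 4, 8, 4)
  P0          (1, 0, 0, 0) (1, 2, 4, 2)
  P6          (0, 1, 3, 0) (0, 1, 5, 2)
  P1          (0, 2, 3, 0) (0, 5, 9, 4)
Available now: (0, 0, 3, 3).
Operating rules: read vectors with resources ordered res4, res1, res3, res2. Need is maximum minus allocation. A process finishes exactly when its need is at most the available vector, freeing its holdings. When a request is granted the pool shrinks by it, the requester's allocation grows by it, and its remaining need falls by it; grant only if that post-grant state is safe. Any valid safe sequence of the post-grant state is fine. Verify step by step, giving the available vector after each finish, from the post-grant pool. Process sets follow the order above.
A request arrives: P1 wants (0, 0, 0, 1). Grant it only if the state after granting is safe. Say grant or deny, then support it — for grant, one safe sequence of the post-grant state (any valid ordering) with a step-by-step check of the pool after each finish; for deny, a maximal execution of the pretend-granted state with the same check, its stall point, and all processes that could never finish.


GRANT. The post-grant state is safe; one safe sequence: P3, P6, P2, P0, P1.
Key observation: the transfer keeps a workable pool ((0, 0, 3, 2)); P3 starts the safe sequence.
Check on the post-grant state, step by step:
  pool = (0, 0, 3, 2)
  P3 needs (0, 0, 1, 1) <= (0, 0, 3, 2) -> finishes; pool += (1, 2, 0, 0) = (1, 2, 3, 2)
  P6 needs (0, 0, 2, 2) <= (1, 2, 3, 2) -> finishes; pool += (0, 1, 3, 0) = (1, 3, 6, 2)
  P2 needs (1, 3, 6, 1) <= (1, 3, 6, 2) -> finishes; pool += (0, 1, 2, 3) = (1, 4, 8, 5)
  P0 needs (0, 2, 4, 2) <= (1, 4, 8, 5) -> finishes; pool += (1, 0, 0, 0) = (2, 4, 8, 5)
  P1 needs (0, 3, 6, 3) <= (2, 4, 8, 5) -> finishes; pool += (0, 2, 3, 1) = (2, 6, 11, 6)


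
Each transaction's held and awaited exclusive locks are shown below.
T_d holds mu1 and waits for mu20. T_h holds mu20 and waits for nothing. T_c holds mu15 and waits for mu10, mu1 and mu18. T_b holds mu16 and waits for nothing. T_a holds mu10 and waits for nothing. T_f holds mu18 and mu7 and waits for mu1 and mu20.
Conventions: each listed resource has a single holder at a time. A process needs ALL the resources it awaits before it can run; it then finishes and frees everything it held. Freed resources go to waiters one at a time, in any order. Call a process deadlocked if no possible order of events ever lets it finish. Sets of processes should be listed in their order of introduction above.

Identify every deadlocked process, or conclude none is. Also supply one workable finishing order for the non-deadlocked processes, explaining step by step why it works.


No process is deadlocked.
Key observation: although several processes wait, no cycle exists — each chain bottoms out at a free runner.
One completion order for the rest: T_h, T_d, T_a, T_f, T_c, T_b.
Verifying each step:
  T_h waits on nothing -> runs at once and releases mu20
  run T_d (all its waits — mu20 — are resolved); releases mu1
  T_a waits on nothing -> runs at once and releases mu10
  run T_f (all its waits — mu1 and mu20 — are resolved); releases mu18 and mu7
  run T_c (all its waits — mu10, mu1 and mu18 — are resolved); releases mu15
  T_b waits on nothing -> runs at once and releases mu16


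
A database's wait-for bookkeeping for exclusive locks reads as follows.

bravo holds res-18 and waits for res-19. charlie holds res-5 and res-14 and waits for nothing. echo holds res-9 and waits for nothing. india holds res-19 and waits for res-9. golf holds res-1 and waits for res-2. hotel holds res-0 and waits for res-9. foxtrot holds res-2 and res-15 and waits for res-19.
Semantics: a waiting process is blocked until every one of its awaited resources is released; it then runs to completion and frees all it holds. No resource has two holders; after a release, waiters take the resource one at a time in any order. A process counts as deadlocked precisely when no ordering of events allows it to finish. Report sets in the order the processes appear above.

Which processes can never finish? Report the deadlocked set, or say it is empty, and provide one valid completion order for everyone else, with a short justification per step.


The deadlocked set is empty.
Key observation: all waits point, directly or indirectly, at processes that can finish, so nothing is permanently blocked.
A valid finishing order for the others: echo, india, hotel, foxtrot, golf, bravo, charlie.
Step-by-step check:
  echo: no waits; runs immediately, freeing res-9
  run india (all its waits — res-9 — are resolved); releases res-19
  run hotel (all its waits — res-9 — are resolved); releases res-0
  run foxtrot (all its waits — res-19 — are resolved); releases res-2 and res-15
  run golf (all its waits — res-2 — are resolved); releases res-1
  run bravo (all its waits — res-19 — are resolved); releases res-18
  charlie: no waits; runs immediately, freeing res-5 and res-14


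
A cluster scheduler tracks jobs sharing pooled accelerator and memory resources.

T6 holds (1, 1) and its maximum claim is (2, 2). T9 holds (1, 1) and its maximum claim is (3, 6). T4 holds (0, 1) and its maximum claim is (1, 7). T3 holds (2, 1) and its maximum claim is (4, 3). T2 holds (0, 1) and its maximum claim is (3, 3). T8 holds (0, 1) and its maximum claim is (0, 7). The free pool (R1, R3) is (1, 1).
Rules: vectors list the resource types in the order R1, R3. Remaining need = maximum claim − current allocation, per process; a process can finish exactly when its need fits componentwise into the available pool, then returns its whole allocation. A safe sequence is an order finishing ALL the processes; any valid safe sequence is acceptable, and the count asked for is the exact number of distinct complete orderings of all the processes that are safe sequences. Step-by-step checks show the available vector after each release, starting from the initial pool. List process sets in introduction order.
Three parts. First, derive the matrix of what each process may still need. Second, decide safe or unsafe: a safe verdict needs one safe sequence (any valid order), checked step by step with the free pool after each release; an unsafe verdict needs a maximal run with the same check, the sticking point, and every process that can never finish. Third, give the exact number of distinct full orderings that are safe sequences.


(1) Remaining need (order R1, R3):
  T6: (1, 1)
  T9: (2, 5)
  T4: (1, 6)
  T3: (2, 2)
  T2: (3, 2)
  T8: (0, 6)
(2) The state is UNSAFE.
Key observation: R3 is the bottleneck — with T6, T3, T2 done the pool holds (4, 4), short of every remaining need.
A maximal execution: T6, T3, T2 — then nothing else fits. Check, step by step:
  pool = (1, 1)
  T6: need (1, 1) fits (1, 1); releases (1, 1), pool now (2, 2)
  T3: need (2, 2) fits (2, 2); releases (2, 1), pool now (4, 3)
  T2: need (3, 2) fits (4, 3); releases (0, 1), pool now (4, 4)
  T9 cannot run: need (2, 5) vs free (4, 4) (insufficient R3)
  T4 cannot run: need (1, 6) vs free (4, 4) (insufficient R3)
  T8 cannot run: need (0, 6) vs free (4, 4) (insufficient R3)
Processes that can never finish: T9, T4 and T8.
(3) Precisely 0 of the possible complete orderings are safe sequences.


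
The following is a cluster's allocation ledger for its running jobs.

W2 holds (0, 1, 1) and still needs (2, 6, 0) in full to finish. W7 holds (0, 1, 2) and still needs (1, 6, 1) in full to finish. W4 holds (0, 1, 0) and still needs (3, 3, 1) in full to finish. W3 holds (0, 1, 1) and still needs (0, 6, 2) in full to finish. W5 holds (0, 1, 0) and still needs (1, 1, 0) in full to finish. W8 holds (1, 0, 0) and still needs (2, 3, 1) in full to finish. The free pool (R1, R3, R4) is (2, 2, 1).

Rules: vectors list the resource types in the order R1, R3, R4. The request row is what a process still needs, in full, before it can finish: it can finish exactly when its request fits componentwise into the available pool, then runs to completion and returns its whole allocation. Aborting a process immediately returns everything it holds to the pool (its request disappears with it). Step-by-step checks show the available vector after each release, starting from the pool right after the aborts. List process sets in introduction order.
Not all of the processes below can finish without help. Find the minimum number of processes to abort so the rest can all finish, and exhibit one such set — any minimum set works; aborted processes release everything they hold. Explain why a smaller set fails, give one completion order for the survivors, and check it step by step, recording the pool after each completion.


Minimum abort set: W2 and W3.
Key observation: before aborting W2 and W3, W7 was permanently blocked — no order could ever run it; afterwards it completes at step 4.
No one abort is enough; case by case: W2 alone leaves W7 blocked (short on R3); W7 alone leaves W2 blocked (short on R3); W4 alone leaves W2 blocked (short on R3); W3 alone leaves W2 blocked (short on R3); W5 alone leaves W2 blocked (short on R3); W8 alone leaves W2 blocked (short on R3).
Survivors finish in the order: W8, W5, W4, W7. Step-by-step check (pool after the aborts first):
  pool = (2, 4, 3)
  run W8 (needs (2, 3, 1), free (2, 4, 3)); after release of (1, 0, 0) the pool is (3, 4, 3)
  run W5 (needs (1, 1, 0), free (3, 4, 3)); after release of (0, 1, 0) the pool is (3, 5, 3)
  run W4 (needs (3, 3, 1), free (3, 5, 3)); after release of (0, 1, 0) the pool is (3, 6, 3)
  run W7 (needs (1, 6, 1), free (3, 6, 3)); after release of (0, 1, 2) the pool is (3, 7, 5)


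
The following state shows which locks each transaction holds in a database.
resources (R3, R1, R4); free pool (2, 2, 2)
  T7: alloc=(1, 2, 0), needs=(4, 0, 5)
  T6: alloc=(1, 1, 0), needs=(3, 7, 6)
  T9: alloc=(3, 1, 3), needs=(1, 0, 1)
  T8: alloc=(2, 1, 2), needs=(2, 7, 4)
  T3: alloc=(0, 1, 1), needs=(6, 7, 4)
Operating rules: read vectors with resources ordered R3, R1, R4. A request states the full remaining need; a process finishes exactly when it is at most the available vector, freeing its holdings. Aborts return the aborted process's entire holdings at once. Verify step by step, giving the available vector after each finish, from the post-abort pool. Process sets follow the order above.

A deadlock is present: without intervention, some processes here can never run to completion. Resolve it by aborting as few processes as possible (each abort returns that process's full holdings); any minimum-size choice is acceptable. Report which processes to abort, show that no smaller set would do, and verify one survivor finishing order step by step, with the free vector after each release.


Minimum abort set: T8 and T3.
Key observation: T6 was stuck for good until T8 and T3 gave back (2, 2, 3); in the order shown it finishes at step 3.
No one abort is enough; case by case: T7 alone leaves T6 blocked (short on R1 and R4); T6 alone leaves T8 blocked (short on R1); T9 alone leaves T6 blocked (short on R1 and R4); T8 alone leaves T6 blocked (short on R1); T3 alone leaves T6 blocked (short on R1).
One survivor order: T7, T9, T6. Step-by-step check (post-abort pool first):
  pool = (4, 4, 5)
  run T7 (needs (4, 0, 5), free (4, 4, 5)); after release of (1, 2, 0) the pool is (5, 6, 5)
  run T9 (needs (1, 0, 1), free (5, 6, 5)); after release of (3, 1, 3) the pool is (8, 7, 8)
  run T6 (needs (3, 7, 6), free (8, 7, 8)); after release of (1, 1, 0) the pool is (9, 8, 8)


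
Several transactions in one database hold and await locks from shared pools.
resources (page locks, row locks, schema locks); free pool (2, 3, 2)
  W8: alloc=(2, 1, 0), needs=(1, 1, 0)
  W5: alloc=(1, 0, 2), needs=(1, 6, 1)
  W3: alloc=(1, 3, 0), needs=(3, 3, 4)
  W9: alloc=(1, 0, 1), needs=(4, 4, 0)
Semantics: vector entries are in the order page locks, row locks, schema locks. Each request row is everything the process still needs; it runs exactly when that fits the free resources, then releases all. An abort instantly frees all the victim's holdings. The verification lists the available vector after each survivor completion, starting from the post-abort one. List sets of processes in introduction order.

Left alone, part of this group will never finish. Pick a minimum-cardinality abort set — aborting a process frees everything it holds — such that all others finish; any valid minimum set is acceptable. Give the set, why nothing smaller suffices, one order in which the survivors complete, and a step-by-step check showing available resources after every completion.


Minimum abort set: W5.
Key observation: W3 was stuck for good until W5 gave back (1, 0, 2); in the order shown it finishes at step 3.
Minimality: the empty abort set fails — the state is deadlocked as it stands.
One survivor order: W8, W9, W3. Walking it through (post-abort pool first):
  pool = (3, 3, 4)
  run W8 (needs (1, 1, 0), free (3, 3, 4)); after release of (2, 1, 0) the pool is (5, 4, 4)
  run W9 (needs (4, 4, 0), free (5, 4, 4)); after release of (1, 0, 1) the pool is (6, 4, 5)
  run W3 (needs (3, 3, 4), free (6, 4, 5)); after release of (1, 3, 0) the pool is (7, 7, 5)


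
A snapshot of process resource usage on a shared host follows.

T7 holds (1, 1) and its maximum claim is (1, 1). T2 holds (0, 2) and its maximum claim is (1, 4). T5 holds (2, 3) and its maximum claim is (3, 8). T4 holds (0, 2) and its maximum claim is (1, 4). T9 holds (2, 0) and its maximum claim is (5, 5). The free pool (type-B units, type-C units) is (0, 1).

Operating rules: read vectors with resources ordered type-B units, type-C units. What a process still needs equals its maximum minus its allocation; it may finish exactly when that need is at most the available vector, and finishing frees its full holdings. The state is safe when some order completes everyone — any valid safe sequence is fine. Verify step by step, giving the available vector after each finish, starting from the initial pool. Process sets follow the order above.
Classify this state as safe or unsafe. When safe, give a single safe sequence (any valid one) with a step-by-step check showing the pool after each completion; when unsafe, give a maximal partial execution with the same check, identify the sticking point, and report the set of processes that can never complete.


The state is SAFE; one workable sequence: T7, T4, T2, T5, T9.
Key observation: at T4 the run first touches a limit — (1, 2) against (1, 2), exact on a resource it actually requests.
Verifying each step:
  pool = (0, 1)
  T7: need (0, 0) fits (0, 1); releases (1, 1), pool now (1, 2)
  T4: need (1, 2) fits (1, 2); releases (0, 2), pool now (1, 4)
  T2: need (1, 2) fits (1, 4); releases (0, 2), pool now (1, 6)
  T5: need (1, 5) fits (1, 6); releases (2, 3), pool now (3, 9)
  T9: need (3, 5) fits (3, 9); releases (2, 0), pool now (5, 9)


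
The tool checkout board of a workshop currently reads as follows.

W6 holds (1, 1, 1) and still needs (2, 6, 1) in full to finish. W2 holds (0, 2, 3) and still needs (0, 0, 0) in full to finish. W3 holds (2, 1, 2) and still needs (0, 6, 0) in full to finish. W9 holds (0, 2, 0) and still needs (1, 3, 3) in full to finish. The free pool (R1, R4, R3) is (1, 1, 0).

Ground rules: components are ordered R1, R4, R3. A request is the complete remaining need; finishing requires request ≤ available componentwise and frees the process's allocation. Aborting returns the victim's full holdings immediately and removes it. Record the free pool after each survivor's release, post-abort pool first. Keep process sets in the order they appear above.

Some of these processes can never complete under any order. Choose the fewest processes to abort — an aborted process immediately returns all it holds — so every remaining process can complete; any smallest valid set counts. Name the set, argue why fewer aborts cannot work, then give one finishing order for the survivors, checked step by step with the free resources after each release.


Minimum abort set: W3.
Key observation: the deadlocked W6 becomes finishable only because W3 released (2, 1, 2); it completes at step 3 below.
No smaller set exists: with zero aborts the deadlock remains.
One survivor order: W2, W9, W6. Verifying each step (post-abort pool first):
  pool = (3, 2, 2)
  W2 needs (0, 0, 0) <= (3, 2, 2) -> finishes; pool += (0, 2, 3) = (3, 4, 5)
  W9 needs (1, 3, 3) <= (3, 4, 5) -> finishes; pool += (0, 2, 0) = (3, 6, 5)
  W6 needs (2, 6, 1) <= (3, 6, 5) -> finishes; pool += (1, 1, 1) = (4, 7, 6)


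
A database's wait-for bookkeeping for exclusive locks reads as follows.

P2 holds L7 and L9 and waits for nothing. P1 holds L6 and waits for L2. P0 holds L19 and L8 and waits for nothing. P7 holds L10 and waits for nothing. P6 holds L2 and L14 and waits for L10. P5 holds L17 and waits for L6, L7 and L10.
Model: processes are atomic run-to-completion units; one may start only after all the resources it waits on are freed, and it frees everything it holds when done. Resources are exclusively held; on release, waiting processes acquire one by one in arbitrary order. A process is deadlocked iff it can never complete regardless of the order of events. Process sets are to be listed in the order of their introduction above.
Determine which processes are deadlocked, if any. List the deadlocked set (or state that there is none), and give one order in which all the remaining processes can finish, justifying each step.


No process is deadlocked.
Key observation: no waiting chain loops back on itself — every chain ends at a process that waits on nothing, so everyone eventually runs.
The rest can finish in the order P2, P7, P0, P6, P1, P5.
Check, step by step:
  P2 waits on nothing -> runs at once and releases L7 and L9
  P7 waits on nothing -> runs at once and releases L10
  P0 waits on nothing -> runs at once and releases L19 and L8
  P6: everything it awaited (L10) is free; runs, freeing L2 and L14
  P1: everything it awaited (L2) is free; runs, freeing L6
  P5: everything it awaited (L6, L7 and L10) is free; runs, freeing L17


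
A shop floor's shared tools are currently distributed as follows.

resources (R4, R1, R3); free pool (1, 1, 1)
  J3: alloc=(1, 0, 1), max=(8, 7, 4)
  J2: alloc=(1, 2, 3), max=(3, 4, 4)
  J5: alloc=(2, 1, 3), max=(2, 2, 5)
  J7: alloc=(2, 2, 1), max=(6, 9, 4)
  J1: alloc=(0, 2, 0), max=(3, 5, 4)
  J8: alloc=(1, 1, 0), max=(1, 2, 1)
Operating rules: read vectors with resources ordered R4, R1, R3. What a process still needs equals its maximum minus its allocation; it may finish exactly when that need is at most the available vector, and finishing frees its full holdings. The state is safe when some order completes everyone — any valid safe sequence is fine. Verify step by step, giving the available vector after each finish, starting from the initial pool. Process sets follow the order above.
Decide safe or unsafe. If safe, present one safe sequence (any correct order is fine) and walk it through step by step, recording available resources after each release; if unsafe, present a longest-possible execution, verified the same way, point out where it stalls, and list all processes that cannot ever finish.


SAFE — a valid safe sequence is J8, J2, J1, J5, J7, J3.
Key observation: at J8 the run first touches a limit — (0, 1, 1) against (1, 1, 1), exact on a resource it actually requests.
Check, step by step:
  pool = (1, 1, 1)
  J8: need (0, 1, 1) fits (1, 1, 1); releases (1, 1, 0), pool now (2, 2, 1)
  J2: need (2, 2, 1) fits (2, 2, 1); releases (1, 2, 3), pool now (3, 4, 4)
  J1: need (3, 3, 4) fits (3, 4, 4); releases (0, 2, 0), pool now (3, 6, 4)
  J5: need (0, 1, 2) fits (3, 6, 4); releases (2, 1, 3), pool now (5, 7, 7)
  J7: need (4, 7, 3) fits (5, 7, 7); releases (2, 2, 1), pool now (7, 9, 8)
  J3: need (7, 7, 3) fits (7, 9, 8); releases (1, 0, 1), pool now (8, 9, 9)


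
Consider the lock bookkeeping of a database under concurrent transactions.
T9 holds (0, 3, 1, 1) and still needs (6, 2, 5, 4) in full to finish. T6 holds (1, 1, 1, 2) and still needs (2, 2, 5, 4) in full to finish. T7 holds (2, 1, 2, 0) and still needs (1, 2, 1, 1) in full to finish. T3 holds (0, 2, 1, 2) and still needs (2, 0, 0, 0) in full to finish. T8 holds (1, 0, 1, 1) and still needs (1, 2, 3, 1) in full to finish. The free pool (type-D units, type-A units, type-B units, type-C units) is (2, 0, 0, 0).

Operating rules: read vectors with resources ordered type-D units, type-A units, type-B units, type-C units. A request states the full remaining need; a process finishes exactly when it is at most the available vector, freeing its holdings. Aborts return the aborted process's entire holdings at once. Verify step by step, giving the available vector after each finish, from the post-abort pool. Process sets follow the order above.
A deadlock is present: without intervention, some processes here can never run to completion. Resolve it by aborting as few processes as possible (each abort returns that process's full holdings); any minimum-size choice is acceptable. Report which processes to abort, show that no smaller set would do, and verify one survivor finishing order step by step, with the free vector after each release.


The answer: abort T9.
Key observation: aborting T9 returns (0, 3, 1, 1), and T6 — hopeless before — runs at step 4 with the returned capacity in the pool.
No smaller set exists: with zero aborts the deadlock remains.
The survivors complete as T7, T3, T8, T6. Check, step by step (starting from the post-abort pool):
  pool = (2, 3, 1, 1)
  T7: need (1, 2, 1, 1) fits (2, 3, 1, 1); releases (2, 1, 2, 0), pool now (4, 4, 3, 1)
  T3: need (2, 0, 0, 0) fits (4, 4, 3, 1); releases (0, 2, 1, 2), pool now (4, 6, 4, 3)
  T8: need (1, 2, 3, 1) fits (4, 6, 4, 3); releases (1, 0, 1, 1), pool now (5, 6, 5, 4)
  T6: need (2, 2, 5, 4) fits (5, 6, 5, 4); releases (1, 1, 1, 2), pool now (6, 7, 6, 6)


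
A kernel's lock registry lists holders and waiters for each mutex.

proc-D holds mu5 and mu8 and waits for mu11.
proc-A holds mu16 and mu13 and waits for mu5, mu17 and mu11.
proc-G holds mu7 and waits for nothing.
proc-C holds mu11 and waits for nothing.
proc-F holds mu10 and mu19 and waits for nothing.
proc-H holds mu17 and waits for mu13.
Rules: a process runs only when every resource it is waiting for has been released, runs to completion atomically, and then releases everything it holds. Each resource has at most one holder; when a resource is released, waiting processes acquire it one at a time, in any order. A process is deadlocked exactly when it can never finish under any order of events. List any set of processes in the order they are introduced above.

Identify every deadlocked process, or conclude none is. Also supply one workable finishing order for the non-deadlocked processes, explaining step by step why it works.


Deadlocked: proc-A and proc-H.
Key observation: the wait chain closes on itself along proc-A -> proc-H -> proc-A; no other process is dragged down with it.
One completion order for the rest: proc-C, proc-G, proc-F, proc-D.
Walking it through:
  proc-C: no waits; runs immediately, freeing mu11
  proc-G: no waits; runs immediately, freeing mu7
  proc-F: no waits; runs immediately, freeing mu10 and mu19
  proc-D: everything it awaited (mu11) is free; runs, freeing mu5 and mu8


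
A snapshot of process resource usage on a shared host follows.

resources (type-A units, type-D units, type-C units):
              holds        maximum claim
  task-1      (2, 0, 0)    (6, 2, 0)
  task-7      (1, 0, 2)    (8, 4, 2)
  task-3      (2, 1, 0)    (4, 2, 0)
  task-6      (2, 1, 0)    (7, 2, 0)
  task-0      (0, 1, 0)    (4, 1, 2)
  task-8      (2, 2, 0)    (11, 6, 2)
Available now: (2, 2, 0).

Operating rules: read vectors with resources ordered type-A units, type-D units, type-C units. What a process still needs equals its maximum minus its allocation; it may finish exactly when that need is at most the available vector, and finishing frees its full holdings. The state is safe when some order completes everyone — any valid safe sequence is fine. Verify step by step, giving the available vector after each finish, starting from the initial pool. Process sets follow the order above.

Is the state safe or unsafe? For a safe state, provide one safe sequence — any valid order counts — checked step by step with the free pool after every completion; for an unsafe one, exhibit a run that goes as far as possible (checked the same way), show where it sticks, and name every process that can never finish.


SAFE — a valid safe sequence is task-3, task-1, task-6, task-7, task-8, task-0.
Key observation: task-3 is the earliest step where a requested resource binds exactly: need (2, 1, 0), pool (2, 2, 0) at its turn.
Walking it through:
  pool = (2, 2, 0)
  run task-3 (needs (2, 1, 0), free (2, 2, 0)); after release of (2, 1, 0) the pool is (4, 3, 0)
  run task-1 (needs (4, 2, 0), free (4, 3, 0)); after release of (2, 0, 0) the pool is (6, 3, 0)
  run task-6 (needs (5, 1, 0), free (6, 3, 0)); after release of (2, 1, 0) the pool is (8, 4, 0)
  run task-7 (needs (7, 4, 0), free (8, 4, 0)); after release of (1, 0, 2) the pool is (9, 4, 2)
  run task-8 (needs (9, 4, 2), free (9, 4, 2)); after release of (2, 2, 0) the pool is (11, 6, 2)
  run task-0 (needs (4, 0, 2), free (11, 6, 2)); after release of (0, 1, 0) the pool is (11, 7, 2)
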